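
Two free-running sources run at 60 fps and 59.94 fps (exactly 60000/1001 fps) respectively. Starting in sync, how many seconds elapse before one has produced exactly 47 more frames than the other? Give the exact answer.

The gap grows by |60000/1001 − 60| = 60/1001 frames per second.
Time for a 47-frame gap: 47 ÷ (60/1001) = 47047/60 s.

47047/60 seconds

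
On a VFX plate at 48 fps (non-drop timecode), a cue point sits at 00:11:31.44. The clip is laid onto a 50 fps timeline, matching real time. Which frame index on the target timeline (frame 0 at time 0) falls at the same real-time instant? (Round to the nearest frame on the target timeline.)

Source frame index: (0×3600 + 11×60 + 31) × 48 + 44 = 33212.
Real time: 33212 / (48) = 8303/12 s.
Target frame: (8303/12) × (50) = 207575/6 ≈ 34595.833 → 34596.

frame 34596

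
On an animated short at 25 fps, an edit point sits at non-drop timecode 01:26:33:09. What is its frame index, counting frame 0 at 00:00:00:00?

129834

Total seconds to the label: (1 × 3600 + 26 × 60 + 33) = 5193.
Frame index = 5193 × 25 + 9 = 129834.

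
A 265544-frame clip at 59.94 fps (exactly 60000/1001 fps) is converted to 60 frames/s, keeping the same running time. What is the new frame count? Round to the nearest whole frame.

Frames at target rate = 265544 × (60) / (60000/1001) = 33226193/125 ≈ 265809.544.
Nearest whole frame: 265810.

265810 frames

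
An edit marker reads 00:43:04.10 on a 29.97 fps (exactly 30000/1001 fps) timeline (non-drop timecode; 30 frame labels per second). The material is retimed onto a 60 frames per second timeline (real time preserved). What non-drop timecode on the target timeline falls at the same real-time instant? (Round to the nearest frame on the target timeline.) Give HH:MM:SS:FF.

Source frame index: (0×3600 + 43×60 + 4) × 30 + 10 = 77530.
Real time: 77530 / (30000/1001) = 7760753/3000 s.
Target frame: (7760753/3000) × (60) = 7760753/50 ≈ 155215.060 → 155215.
At 60 labels/s: frame 155215 → 00:43:06:55.

00:43:06:55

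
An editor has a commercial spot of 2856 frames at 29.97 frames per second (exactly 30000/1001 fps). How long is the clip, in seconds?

Running time = 2856 / (30000/1001) = 95.2952 s.

95.2952 seconds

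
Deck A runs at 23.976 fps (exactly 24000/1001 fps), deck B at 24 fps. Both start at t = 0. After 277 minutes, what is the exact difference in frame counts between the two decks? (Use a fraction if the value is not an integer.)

277 min = 16620 s.
A emits 24000/1001 × 16620 = 398880000/1001 frames; B emits 24 × 16620 = 398880.
Difference = 398880/1001 frames (≈ 398.4815); B is ahead of A.

398880/1001 frames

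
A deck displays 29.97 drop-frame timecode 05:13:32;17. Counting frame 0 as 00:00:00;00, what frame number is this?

563813

As if non-drop at 30 labels/s: (5 × 3600 + 13 × 60 + 32) × 30 + 17 = 564377.
Minute boundaries passed: 313; those not divisible by 10: 313 − 31 = 282; dropped labels = 2 × 282 = 564.
Actual frame index = 564377 − 564 = 563813.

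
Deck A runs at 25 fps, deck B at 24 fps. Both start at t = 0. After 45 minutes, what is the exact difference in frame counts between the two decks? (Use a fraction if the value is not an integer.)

2700 frames

45 min = 2700 s.
A emits 25 × 2700 = 67500 frames; B emits 24 × 2700 = 64800.
Difference = 2700 frames; B is behind A.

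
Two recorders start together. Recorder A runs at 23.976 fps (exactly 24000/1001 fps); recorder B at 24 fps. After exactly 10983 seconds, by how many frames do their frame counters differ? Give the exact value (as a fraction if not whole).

A emits 24000/1001 × 10983 = 37656000/143 frames; B emits 24 × 10983 = 263592.
Difference = 37656/143 frames (≈ 263.3287); B is ahead of A.

37656/143 frames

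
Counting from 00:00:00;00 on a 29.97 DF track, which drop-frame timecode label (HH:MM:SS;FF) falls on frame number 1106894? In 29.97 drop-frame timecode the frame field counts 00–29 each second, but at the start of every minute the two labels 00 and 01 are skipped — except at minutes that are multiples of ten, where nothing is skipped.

10:15:33;12

Ten DF minutes hold 17982 frames, so frame 1106894 lies in block 61 (frames 1096902–1114883) with 9992 frames into that block.
The block's first minute is 1800 frames and the rest 1798 each; 9992 frames reaches minute 5, so 61 × 18 + 5 × 2 = 1108 labels have been skipped so far.
Adding those back, label number 1106894 + 1108 = 1108002 at 30 labels/s is 36933 s + 12 f = 10 h 15 min 33 s frame 12, i.e. 10:15:33;12.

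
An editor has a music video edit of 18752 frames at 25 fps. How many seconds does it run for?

750.08 seconds

Running time = 18752 / (25) = 750.08 s.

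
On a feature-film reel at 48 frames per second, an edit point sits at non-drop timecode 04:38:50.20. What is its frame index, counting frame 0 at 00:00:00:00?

803060

Total seconds to the label: (4 × 3600 + 38 × 60 + 50) = 16730.
Frame index = 16730 × 48 + 20 = 803060.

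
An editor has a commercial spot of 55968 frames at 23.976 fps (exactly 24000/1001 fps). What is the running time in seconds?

2334.332 seconds

Running time = 55968 / (24000/1001) = 2334.332 s.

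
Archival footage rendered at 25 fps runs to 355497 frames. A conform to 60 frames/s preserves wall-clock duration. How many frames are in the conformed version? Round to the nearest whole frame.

Frames at target rate = 355497 × (60) / (25) = 4265964/5 ≈ 853192.800.
Nearest whole frame: 853193.

853193 frames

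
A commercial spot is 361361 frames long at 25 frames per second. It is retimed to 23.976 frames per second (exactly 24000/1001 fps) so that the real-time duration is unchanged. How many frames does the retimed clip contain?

Target frames = source frames × (target rate / source rate) = 361361 × (24000/1001)/(25) = 361361 × 960/1001 = 346560.

346560 frames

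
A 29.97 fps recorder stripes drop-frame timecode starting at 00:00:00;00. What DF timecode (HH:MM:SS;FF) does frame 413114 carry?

03:49:44;08

Each 10-minute DF block holds 10 × 60 × 30 − 9 × 2 = 17982 frames. 413114 ÷ 17982 → 22 full blocks, remainder 17510.
Within the partial block the first minute is 1800 frames and each further minute 1798, so 9 further minute boundaries passed. Total skipped labels = 18 × 22 + 2 × 9 = 414.
Non-drop label index = 413114 + 414 = 413528; at 30 labels/s that is 03:49:44:08, i.e. DF 03:49:44;08.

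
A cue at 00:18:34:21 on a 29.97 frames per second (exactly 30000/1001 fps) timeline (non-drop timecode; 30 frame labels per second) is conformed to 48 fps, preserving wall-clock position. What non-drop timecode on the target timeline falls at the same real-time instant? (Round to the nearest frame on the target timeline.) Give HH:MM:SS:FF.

00:18:35:39

Source frame index: (0×3600 + 18×60 + 34) × 30 + 21 = 33441.
Real time: 33441 / (30000/1001) = 11158147/10000 s.
Target frame: (11158147/10000) × (48) = 33474441/625 ≈ 53559.106 → 53559.
At 48 labels/s: frame 53559 → 00:18:35:39.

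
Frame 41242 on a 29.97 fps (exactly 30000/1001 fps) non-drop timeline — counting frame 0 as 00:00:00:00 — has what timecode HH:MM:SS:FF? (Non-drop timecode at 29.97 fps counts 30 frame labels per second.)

41242 ÷ 30 = 1374 full seconds, remainder 22 frames.
1374 s = 0 h 22 min 54 s.
Timecode: 00:22:54:22.

00:22:54:22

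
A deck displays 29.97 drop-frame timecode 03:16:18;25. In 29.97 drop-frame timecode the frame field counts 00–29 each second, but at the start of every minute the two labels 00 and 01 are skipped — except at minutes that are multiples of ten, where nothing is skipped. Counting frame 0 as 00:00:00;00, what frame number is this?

Complete 10-minute blocks: 19, each 17982 frames → 341658.
Remaining 6 whole minutes in the current block: 1800 + 5 × 1798 = 10790 frames.
Within the current minute: 18 × 30 + 25 − 2 = 563 (labels ;00/;01 skipped at this minute). Total = 341658 + 10790 + 563 = 353011.

353011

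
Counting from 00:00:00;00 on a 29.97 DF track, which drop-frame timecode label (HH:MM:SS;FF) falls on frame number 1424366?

13:12:06;12

Ten DF minutes hold 17982 frames, so frame 1424366 lies in block 79 (frames 1420578–1438559) with 3788 frames into that block.
The block's first minute is 1800 frames and the rest 1798 each; 3788 frames reaches minute 2, so 79 × 18 + 2 × 2 = 1426 labels have been skipped so far.
Adding those back, label number 1424366 + 1426 = 1425792 at 30 labels/s is 47526 s + 12 f = 13 h 12 min 6 s frame 12, i.e. 13:12:06;12.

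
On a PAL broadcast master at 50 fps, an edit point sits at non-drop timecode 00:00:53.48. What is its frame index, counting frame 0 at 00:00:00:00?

Total seconds to the label: (0 × 3600 + 0 × 60 + 53) = 53.
Frame index = 53 × 50 + 48 = 2698.

frame 2698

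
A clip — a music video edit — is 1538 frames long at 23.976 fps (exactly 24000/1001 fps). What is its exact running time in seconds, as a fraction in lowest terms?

Running time = 1538 ÷ (24000/1001) = 1538 × 1001/24000 = 769769/12000 s.

769769/12000 seconds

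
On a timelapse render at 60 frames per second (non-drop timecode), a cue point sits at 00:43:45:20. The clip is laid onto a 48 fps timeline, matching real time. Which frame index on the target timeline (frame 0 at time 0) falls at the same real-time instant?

Source frame index: (0×3600 + 43×60 + 45) × 60 + 20 = 157520.
Real time: 157520 / (60) = 7876/3 s.
Target frame: (7876/3) × (48) = 126016.

frame 126016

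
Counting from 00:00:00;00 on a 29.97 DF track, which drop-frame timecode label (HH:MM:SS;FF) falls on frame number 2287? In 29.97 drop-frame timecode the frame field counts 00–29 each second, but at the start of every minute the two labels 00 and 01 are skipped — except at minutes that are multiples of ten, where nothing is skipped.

Ten DF minutes hold 17982 frames, so frame 2287 lies in block 0 (frames 0–17981) with 2287 frames into that block.
The block's first minute is 1800 frames and the rest 1798 each; 2287 frames reaches minute 1, so 0 × 18 + 1 × 2 = 2 labels have been skipped so far.
Adding those back, label number 2287 + 2 = 2289 at 30 labels/s is 76 s + 9 f = 0 h 1 min 16 s frame 9, i.e. 00:01:16;09.

00:01:16;09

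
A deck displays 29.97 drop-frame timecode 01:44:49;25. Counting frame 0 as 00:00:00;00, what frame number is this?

Complete 10-minute blocks: 10, each 17982 frames → 179820.
Remaining 4 whole minutes in the current block: 1800 + 3 × 1798 = 7194 frames.
Within the current minute: 49 × 30 + 25 − 2 = 1493 (labels ;00/;01 skipped at this minute). Total = 179820 + 7194 + 1493 = 188507.

188507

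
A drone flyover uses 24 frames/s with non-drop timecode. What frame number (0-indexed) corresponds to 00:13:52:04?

Total seconds to the label: (0 × 3600 + 13 × 60 + 52) = 832.
Frame index = 832 × 24 + 4 = 19972.

19972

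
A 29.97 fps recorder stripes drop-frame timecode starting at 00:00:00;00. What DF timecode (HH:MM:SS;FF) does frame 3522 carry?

00:01:57;14

Each 10-minute DF block holds 10 × 60 × 30 − 9 × 2 = 17982 frames. 3522 ÷ 17982 → 0 full blocks, remainder 3522.
Within the partial block the first minute is 1800 frames and each further minute 1798, so 1 further minute boundary passed. Total skipped labels = 18 × 0 + 2 × 1 = 2.
Non-drop label index = 3522 + 2 = 3524; at 30 labels/s that is 00:01:57:14, i.e. DF 00:01:57;14.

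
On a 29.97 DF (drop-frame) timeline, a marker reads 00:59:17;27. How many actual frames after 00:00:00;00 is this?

106629

Complete 10-minute blocks: 5, each 17982 frames → 89910.
Remaining 9 whole minutes in the current block: 1800 + 8 × 1798 = 16184 frames.
Within the current minute: 17 × 30 + 27 − 2 = 535 (labels ;00/;01 skipped at this minute). Total = 89910 + 16184 + 535 = 106629.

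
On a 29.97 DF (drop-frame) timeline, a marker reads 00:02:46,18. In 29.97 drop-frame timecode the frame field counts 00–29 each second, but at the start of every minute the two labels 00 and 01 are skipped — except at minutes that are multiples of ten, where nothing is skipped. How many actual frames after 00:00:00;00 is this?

4994

Complete 10-minute blocks: 0, each 17982 frames → 0.
Remaining 2 whole minutes in the current block: 1800 + 1 × 1798 = 3598 frames.
Within the current minute: 46 × 30 + 18 − 2 = 1396 (labels ;00/;01 skipped at this minute). Total = 0 + 3598 + 1396 = 4994.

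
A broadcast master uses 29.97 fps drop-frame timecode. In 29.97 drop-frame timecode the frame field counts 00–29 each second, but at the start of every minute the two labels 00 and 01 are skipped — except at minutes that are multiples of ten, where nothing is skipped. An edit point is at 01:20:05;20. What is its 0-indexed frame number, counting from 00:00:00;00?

Complete 10-minute blocks: 8, each 17982 frames → 143856.
Remaining 0 whole minutes in the current block: 0 frames.
Within the current minute: 5 × 30 + 20 = 170. Total = 143856 + 0 + 170 = 144026.

144026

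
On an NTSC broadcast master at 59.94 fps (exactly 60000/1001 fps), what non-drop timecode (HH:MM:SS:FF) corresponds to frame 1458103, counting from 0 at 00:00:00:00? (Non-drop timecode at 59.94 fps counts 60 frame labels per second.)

1458103 ÷ 60 = 24301 full seconds, remainder 43 frames.
24301 s = 6 h 45 min 1 s.
Timecode: 06:45:01:43.

06:45:01:43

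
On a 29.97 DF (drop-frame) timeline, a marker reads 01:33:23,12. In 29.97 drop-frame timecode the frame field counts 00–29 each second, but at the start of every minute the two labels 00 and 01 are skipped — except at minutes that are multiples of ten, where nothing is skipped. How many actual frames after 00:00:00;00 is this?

Complete 10-minute blocks: 9, each 17982 frames → 161838.
Remaining 3 whole minutes in the current block: 1800 + 2 × 1798 = 5396 frames.
Within the current minute: 23 × 30 + 12 − 2 = 700 (labels ;00/;01 skipped at this minute). Total = 161838 + 5396 + 700 = 167934.

167934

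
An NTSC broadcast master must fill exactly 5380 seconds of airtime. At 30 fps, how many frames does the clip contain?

161400 frames

Frames = 5380 × 30 = 161400.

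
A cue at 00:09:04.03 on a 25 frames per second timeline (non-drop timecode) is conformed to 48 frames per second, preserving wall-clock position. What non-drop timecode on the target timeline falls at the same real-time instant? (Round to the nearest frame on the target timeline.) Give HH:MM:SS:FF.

00:09:04:06

Source frame index: (0×3600 + 9×60 + 4) × 25 + 3 = 13603.
Real time: 13603 / (25) = 13603/25 s.
Target frame: (13603/25) × (48) = 652944/25 ≈ 26117.760 → 26118.
At 48 labels/s: frame 26118 → 00:09:04:06.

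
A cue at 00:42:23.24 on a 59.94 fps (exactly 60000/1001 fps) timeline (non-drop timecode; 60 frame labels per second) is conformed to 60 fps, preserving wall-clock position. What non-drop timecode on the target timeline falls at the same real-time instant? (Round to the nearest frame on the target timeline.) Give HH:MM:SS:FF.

00:42:25:57

Source frame index: (0×3600 + 42×60 + 23) × 60 + 24 = 152604.
Real time: 152604 / (60000/1001) = 12729717/5000 s.
Target frame: (12729717/5000) × (60) = 38189151/250 ≈ 152756.604 → 152757.
At 60 labels/s: frame 152757 → 00:42:25:57.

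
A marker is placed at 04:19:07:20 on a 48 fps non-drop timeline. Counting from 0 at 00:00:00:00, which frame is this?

Total seconds to the label: (4 × 3600 + 19 × 60 + 7) = 15547.
Frame index = 15547 × 48 + 20 = 746276.

746276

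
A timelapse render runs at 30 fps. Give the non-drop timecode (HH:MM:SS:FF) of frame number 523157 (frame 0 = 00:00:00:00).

04:50:38:17

523157 ÷ 30 = 17438 full seconds, remainder 17 frames.
17438 s = 4 h 50 min 38 s.
Timecode: 04:50:38:17.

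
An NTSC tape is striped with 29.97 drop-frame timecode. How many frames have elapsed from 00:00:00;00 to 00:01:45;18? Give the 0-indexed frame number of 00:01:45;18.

3166

As if non-drop at 30 labels/s: (0 × 3600 + 1 × 60 + 45) × 30 + 18 = 3168.
Minute boundaries passed: 1; those not divisible by 10: 1 − 0 = 1; dropped labels = 2 × 1 = 2.
Actual frame index = 3168 − 2 = 3166.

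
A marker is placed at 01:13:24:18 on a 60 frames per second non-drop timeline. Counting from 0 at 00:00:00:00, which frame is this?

frame 264258

Total seconds to the label: (1 × 3600 + 13 × 60 + 24) = 4404.
Frame index = 4404 × 60 + 18 = 264258.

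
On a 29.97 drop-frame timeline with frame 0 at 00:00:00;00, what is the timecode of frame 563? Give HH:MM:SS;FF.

00:00:18;23

Ten DF minutes hold 17982 frames, so frame 563 lies in block 0 (frames 0–17981) with 563 frames into that block.
The block's first minute is 1800 frames and the rest 1798 each; 563 frames reaches minute 0, so 0 × 18 + 0 × 2 = 0 labels have been skipped so far.
Adding those back, label number 563 + 0 = 563 at 30 labels/s is 18 s + 23 f = 0 h 0 min 18 s frame 23, i.e. 00:00:18;23.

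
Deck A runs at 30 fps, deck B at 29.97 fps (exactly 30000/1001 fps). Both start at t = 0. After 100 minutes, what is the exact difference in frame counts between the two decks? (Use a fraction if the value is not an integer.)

100 min = 6000 s.
A emits 30 × 6000 = 180000 frames; B emits 30000/1001 × 6000 = 180000000/1001.
Difference = 180000/1001 frames (≈ 179.8202); B is behind A.

180000/1001 frames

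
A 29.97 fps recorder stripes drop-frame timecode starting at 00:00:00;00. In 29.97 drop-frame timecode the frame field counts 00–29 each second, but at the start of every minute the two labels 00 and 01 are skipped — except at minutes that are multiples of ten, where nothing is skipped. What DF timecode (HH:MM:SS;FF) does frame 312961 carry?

Each 10-minute DF block holds 10 × 60 × 30 − 9 × 2 = 17982 frames. 312961 ÷ 17982 → 17 full blocks, remainder 7267.
Within the partial block the first minute is 1800 frames and each further minute 1798, so 4 further minute boundaries passed. Total skipped labels = 18 × 17 + 2 × 4 = 314.
Non-drop label index = 312961 + 314 = 313275; at 30 labels/s that is 02:54:02:15, i.e. DF 02:54:02;15.

02:54:02;15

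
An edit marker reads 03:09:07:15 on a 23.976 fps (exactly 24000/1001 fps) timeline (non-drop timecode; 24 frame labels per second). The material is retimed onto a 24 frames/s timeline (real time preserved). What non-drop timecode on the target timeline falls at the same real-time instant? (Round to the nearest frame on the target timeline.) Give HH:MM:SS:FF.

Source frame index: (3×3600 + 9×60 + 7) × 24 + 15 = 272343.
Real time: 272343 / (24000/1001) = 90871781/8000 s.
Target frame: (90871781/8000) × (24) = 272615343/1000 ≈ 272615.343 → 272615.
At 24 labels/s: frame 272615 → 03:09:18:23.

03:09:18:23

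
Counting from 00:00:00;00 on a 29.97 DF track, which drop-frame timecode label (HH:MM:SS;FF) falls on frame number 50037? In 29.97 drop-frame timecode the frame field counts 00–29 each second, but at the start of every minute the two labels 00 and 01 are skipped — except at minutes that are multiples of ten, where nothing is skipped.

00:27:49;17

Ten DF minutes hold 17982 frames, so frame 50037 lies in block 2 (frames 35964–53945) with 14073 frames into that block.
The block's first minute is 1800 frames and the rest 1798 each; 14073 frames reaches minute 7, so 2 × 18 + 7 × 2 = 50 labels have been skipped so far.
Adding those back, label number 50037 + 50 = 50087 at 30 labels/s is 1669 s + 17 f = 0 h 27 min 49 s frame 17, i.e. 00:27:49;17.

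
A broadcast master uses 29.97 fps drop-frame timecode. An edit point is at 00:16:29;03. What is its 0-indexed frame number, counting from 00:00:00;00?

29643

As if non-drop at 30 labels/s: (0 × 3600 + 16 × 60 + 29) × 30 + 3 = 29673.
Minute boundaries passed: 16; those not divisible by 10: 16 − 1 = 15; dropped labels = 2 × 15 = 30.
Actual frame index = 29673 − 30 = 29643.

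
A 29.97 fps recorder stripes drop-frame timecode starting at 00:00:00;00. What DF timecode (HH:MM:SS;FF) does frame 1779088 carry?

16:29:22;10

Ten DF minutes hold 17982 frames, so frame 1779088 lies in block 98 (frames 1762236–1780217) with 16852 frames into that block.
The block's first minute is 1800 frames and the rest 1798 each; 16852 frames reaches minute 9, so 98 × 18 + 9 × 2 = 1782 labels have been skipped so far.
Adding those back, label number 1779088 + 1782 = 1780870 at 30 labels/s is 59362 s + 10 f = 16 h 29 min 22 s frame 10, i.e. 16:29:22;10.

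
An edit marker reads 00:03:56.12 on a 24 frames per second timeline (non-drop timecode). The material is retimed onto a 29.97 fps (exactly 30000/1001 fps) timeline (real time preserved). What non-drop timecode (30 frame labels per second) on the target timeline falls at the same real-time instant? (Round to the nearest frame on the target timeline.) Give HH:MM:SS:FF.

00:03:56:08

Source frame index: (0×3600 + 3×60 + 56) × 24 + 12 = 5676.
Real time: 5676 / (24) = 473/2 s.
Target frame: (473/2) × (30000/1001) = 645000/91 ≈ 7087.912 → 7088.
At 30 labels/s: frame 7088 → 00:03:56:08.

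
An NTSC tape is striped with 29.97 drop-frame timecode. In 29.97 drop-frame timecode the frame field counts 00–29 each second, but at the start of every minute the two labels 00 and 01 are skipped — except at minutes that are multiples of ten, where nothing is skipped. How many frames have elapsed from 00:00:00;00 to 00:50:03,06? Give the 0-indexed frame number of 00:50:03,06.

Complete 10-minute blocks: 5, each 17982 frames → 89910.
Remaining 0 whole minutes in the current block: 0 frames.
Within the current minute: 3 × 30 + 6 = 96. Total = 89910 + 0 + 96 = 90006.

90006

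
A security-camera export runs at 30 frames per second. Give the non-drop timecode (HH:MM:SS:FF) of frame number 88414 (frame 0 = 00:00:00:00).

88414 ÷ 30 = 2947 full seconds, remainder 4 frames.
2947 s = 0 h 49 min 7 s.
Timecode: 00:49:07:04.

00:49:07:04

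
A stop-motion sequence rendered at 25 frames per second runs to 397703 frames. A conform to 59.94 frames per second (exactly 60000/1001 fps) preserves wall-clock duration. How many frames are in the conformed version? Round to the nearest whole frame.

953534 frames

Frames at target rate = 397703 × (60000/1001) / (25) = 954487200/1001 ≈ 953533.666.
Nearest whole frame: 953534.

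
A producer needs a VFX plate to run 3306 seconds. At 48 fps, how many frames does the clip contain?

Frames = 3306 × 48 = 158688.

158688 frames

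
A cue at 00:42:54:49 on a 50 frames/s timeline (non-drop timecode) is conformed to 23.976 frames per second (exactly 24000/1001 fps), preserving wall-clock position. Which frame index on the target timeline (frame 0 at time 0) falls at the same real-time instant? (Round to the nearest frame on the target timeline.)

frame 61738

Source frame index: (0×3600 + 42×60 + 54) × 50 + 49 = 128749.
Real time: 128749 / (50) = 128749/50 s.
Target frame: (128749/50) × (24000/1001) = 61799520/1001 ≈ 61737.782 → 61738.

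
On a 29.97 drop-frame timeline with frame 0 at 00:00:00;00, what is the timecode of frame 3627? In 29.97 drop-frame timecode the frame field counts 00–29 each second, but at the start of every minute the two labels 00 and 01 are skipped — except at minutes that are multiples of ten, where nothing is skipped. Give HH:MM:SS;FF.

00:02:01;01

Ten DF minutes hold 17982 frames, so frame 3627 lies in block 0 (frames 0–17981) with 3627 frames into that block.
The block's first minute is 1800 frames and the rest 1798 each; 3627 frames reaches minute 2, so 0 × 18 + 2 × 2 = 4 labels have been skipped so far.
Adding those back, label number 3627 + 4 = 3631 at 30 labels/s is 121 s + 1 f = 0 h 2 min 1 s frame 1, i.e. 00:02:01;01.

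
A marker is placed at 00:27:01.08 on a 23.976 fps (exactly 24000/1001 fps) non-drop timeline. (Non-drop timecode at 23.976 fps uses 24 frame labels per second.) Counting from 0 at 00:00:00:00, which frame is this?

38912

Total seconds to the label: (0 × 3600 + 27 × 60 + 1) = 1621.
Frame index = 1621 × 24 + 8 = 38912.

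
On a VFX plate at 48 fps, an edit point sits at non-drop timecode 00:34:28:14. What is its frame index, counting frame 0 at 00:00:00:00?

99278

Total seconds to the label: (0 × 3600 + 34 × 60 + 28) = 2068.
Frame index = 2068 × 48 + 14 = 99278.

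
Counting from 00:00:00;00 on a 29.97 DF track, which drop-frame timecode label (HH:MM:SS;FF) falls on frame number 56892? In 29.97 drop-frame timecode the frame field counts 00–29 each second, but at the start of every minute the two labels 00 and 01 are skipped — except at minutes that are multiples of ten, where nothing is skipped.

00:31:38;08

Ten DF minutes hold 17982 frames, so frame 56892 lies in block 3 (frames 53946–71927) with 2946 frames into that block.
The block's first minute is 1800 frames and the rest 1798 each; 2946 frames reaches minute 1, so 3 × 18 + 1 × 2 = 56 labels have been skipped so far.
Adding those back, label number 56892 + 56 = 56948 at 30 labels/s is 1898 s + 8 f = 0 h 31 min 38 s frame 8, i.e. 00:31:38;08.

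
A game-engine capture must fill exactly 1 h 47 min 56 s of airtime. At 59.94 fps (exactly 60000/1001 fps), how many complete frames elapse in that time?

388171 frames

1 h 47 min 56 s = 6476 s.
Frames = 6476 × 60000/1001 = 388560000/1001 ≈ 388171.8282.
Complete frames: 388171.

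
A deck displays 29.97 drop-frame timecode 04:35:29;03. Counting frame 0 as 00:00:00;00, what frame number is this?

Complete 10-minute blocks: 27, each 17982 frames → 485514.
Remaining 5 whole minutes in the current block: 1800 + 4 × 1798 = 8992 frames.
Within the current minute: 29 × 30 + 3 − 2 = 871 (labels ;00/;01 skipped at this minute). Total = 485514 + 8992 + 871 = 495377.

495377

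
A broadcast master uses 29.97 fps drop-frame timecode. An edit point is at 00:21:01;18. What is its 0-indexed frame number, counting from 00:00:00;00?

37810

As if non-drop at 30 labels/s: (0 × 3600 + 21 × 60 + 1) × 30 + 18 = 37848.
Minute boundaries passed: 21; those not divisible by 10: 21 − 2 = 19; dropped labels = 2 × 19 = 38.
Actual frame index = 37848 − 38 = 37810.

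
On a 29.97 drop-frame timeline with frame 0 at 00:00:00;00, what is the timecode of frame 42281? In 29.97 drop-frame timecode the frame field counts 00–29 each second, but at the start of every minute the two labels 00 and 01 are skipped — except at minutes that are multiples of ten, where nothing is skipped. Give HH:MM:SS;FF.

Ten DF minutes hold 17982 frames, so frame 42281 lies in block 2 (frames 35964–53945) with 6317 frames into that block.
The block's first minute is 1800 frames and the rest 1798 each; 6317 frames reaches minute 3, so 2 × 18 + 3 × 2 = 42 labels have been skipped so far.
Adding those back, label number 42281 + 42 = 42323 at 30 labels/s is 1410 s + 23 f = 0 h 23 min 30 s frame 23, i.e. 00:23:30;23.

00:23:30;23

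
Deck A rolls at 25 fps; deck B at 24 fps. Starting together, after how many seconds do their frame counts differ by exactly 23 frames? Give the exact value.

The gap grows by |24 − 25| = 1 frame per second.
Time for a 23-frame gap: 23 ÷ (1) = 23 s.

23 seconds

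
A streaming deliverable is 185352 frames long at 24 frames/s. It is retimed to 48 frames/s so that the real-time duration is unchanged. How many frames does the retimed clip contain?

370704 frames

Frames at target rate = 185352 × (48) / (24) = 370704.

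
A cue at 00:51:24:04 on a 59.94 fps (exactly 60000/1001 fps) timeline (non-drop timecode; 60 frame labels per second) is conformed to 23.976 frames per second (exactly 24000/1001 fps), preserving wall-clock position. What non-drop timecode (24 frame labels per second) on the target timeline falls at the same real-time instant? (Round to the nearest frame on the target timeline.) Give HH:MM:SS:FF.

Source frame index: (0×3600 + 51×60 + 24) × 60 + 4 = 185044.
Real time: 185044 / (60000/1001) = 46307261/15000 s.
Target frame: (46307261/15000) × (24000/1001) = 370088/5 ≈ 74017.600 → 74018.
At 24 labels/s: frame 74018 → 00:51:24:02.

00:51:24:02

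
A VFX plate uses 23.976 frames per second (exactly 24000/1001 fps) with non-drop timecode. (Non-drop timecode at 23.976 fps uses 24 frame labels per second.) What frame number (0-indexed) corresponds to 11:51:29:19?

1024555

Total seconds to the label: (11 × 3600 + 51 × 60 + 29) = 42689.
Frame index = 42689 × 24 + 19 = 1024555.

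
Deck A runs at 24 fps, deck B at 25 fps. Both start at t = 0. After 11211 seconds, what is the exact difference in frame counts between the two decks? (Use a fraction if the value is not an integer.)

11211 frames

A emits 24 × 11211 = 269064 frames; B emits 25 × 11211 = 280275.
Difference = 11211 frames; B is ahead of A.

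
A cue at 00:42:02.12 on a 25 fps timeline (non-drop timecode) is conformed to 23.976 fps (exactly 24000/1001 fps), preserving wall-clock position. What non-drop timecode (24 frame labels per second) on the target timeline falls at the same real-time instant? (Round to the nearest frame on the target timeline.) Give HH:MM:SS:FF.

00:41:59:23

Source frame index: (0×3600 + 42×60 + 2) × 25 + 12 = 63062.
Real time: 63062 / (25) = 63062/25 s.
Target frame: (63062/25) × (24000/1001) = 60539520/1001 ≈ 60479.041 → 60479.
At 24 labels/s: frame 60479 → 00:41:59:23.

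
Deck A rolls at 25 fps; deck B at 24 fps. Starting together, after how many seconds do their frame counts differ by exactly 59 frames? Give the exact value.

The gap grows by |24 − 25| = 1 frame per second.
Time for a 59-frame gap: 59 ÷ (1) = 59 s.

59 seconds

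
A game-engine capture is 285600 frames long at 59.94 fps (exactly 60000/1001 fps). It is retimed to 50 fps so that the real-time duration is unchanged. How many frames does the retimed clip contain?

Target frames = source frames × (target rate / source rate) = 285600 × (50)/(60000/1001) = 285600 × 1001/1200 = 238238.

238238 frames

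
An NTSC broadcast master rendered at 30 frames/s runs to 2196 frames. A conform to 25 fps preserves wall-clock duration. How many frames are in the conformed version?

1830 frames

Target frames = source frames × (target rate / source rate) = 2196 × (25)/(30) = 2196 × 5/6 = 1830.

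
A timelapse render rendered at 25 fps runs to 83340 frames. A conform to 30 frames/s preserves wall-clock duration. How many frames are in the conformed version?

100008 frames

Target frames = source frames × (target rate / source rate) = 83340 × (30)/(25) = 83340 × 6/5 = 100008.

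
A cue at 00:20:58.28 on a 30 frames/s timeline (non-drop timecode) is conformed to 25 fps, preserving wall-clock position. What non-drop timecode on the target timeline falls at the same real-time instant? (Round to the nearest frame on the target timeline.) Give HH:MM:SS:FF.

00:20:58:23

Source frame index: (0×3600 + 20×60 + 58) × 30 + 28 = 37768.
Real time: 37768 / (30) = 18884/15 s.
Target frame: (18884/15) × (25) = 94420/3 ≈ 31473.333 → 31473.
At 25 labels/s: frame 31473 → 00:20:58:23.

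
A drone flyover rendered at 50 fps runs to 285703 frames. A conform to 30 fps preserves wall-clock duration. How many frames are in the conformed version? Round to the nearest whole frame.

Frames at target rate = 285703 × (30) / (50) = 857109/5 ≈ 171421.800.
Nearest whole frame: 171422.

171422 frames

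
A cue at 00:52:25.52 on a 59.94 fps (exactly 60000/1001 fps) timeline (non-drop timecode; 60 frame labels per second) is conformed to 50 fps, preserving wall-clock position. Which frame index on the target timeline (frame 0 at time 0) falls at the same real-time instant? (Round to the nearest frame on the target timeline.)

Source frame index: (0×3600 + 52×60 + 25) × 60 + 52 = 188752.
Real time: 188752 / (60000/1001) = 11808797/3750 s.
Target frame: (11808797/3750) × (50) = 11808797/75 ≈ 157450.627 → 157451.

frame 157451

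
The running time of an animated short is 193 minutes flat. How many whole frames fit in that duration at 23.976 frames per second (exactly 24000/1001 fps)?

277642 frames

193 min = 11580 s.
Frames = 11580 × 24000/1001 = 277920000/1001 ≈ 277642.3576.
Complete frames: 277642.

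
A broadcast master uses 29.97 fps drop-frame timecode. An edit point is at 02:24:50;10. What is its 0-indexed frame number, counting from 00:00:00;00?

260450

Complete 10-minute blocks: 14, each 17982 frames → 251748.
Remaining 4 whole minutes in the current block: 1800 + 3 × 1798 = 7194 frames.
Within the current minute: 50 × 30 + 10 − 2 = 1508 (labels ;00/;01 skipped at this minute). Total = 251748 + 7194 + 1508 = 260450.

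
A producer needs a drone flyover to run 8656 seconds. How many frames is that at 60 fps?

519360 frames

Frames = 8656 × 60 = 519360.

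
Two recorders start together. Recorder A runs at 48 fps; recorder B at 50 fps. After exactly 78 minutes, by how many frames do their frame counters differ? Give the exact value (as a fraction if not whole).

9360 frames

78 min = 4680 s.
A emits 48 × 4680 = 224640 frames; B emits 50 × 4680 = 234000.
Difference = 9360 frames; B is ahead of A.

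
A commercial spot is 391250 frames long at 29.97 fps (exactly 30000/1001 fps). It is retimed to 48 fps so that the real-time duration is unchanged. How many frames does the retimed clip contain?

626626 frames

Target frames = source frames × (target rate / source rate) = 391250 × (48)/(30000/1001) = 391250 × 1001/625 = 626626.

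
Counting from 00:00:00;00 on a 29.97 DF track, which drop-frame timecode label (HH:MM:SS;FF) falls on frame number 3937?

00:02:11;11

Each 10-minute DF block holds 10 × 60 × 30 − 9 × 2 = 17982 frames. 3937 ÷ 17982 → 0 full blocks, remainder 3937.
Within the partial block the first minute is 1800 frames and each further minute 1798, so 2 further minute boundaries passed. Total skipped labels = 18 × 0 + 2 × 2 = 4.
Non-drop label index = 3937 + 4 = 3941; at 30 labels/s that is 00:02:11:11, i.e. DF 00:02:11;11.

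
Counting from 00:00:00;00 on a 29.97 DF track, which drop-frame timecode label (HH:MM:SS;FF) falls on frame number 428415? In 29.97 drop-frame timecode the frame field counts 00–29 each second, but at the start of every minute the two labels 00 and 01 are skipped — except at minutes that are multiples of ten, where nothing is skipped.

03:58:14;25

Each 10-minute DF block holds 10 × 60 × 30 − 9 × 2 = 17982 frames. 428415 ÷ 17982 → 23 full blocks, remainder 14829.
Within the partial block the first minute is 1800 frames and each further minute 1798, so 8 further minute boundaries passed. Total skipped labels = 18 × 23 + 2 × 8 = 430.
Non-drop label index = 428415 + 430 = 428845; at 30 labels/s that is 03:58:14:25, i.e. DF 03:58:14;25.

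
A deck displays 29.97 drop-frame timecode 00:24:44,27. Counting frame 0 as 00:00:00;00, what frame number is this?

Complete 10-minute blocks: 2, each 17982 frames → 35964.
Remaining 4 whole minutes in the current block: 1800 + 3 × 1798 = 7194 frames.
Within the current minute: 44 × 30 + 27 − 2 = 1345 (labels ;00/;01 skipped at this minute). Total = 35964 + 7194 + 1345 = 44503.

44503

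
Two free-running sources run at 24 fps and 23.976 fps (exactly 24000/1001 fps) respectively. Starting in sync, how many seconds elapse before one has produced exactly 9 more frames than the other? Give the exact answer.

375.375 seconds

The gap grows by |24000/1001 − 24| = 24/1001 frames per second.
Time for a 9-frame gap: 9 ÷ (24/1001) = 375.375 s.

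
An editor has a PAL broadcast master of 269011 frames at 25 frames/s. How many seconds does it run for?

Running time = 269011 / (25) = 10760.44 s.

10760.44 seconds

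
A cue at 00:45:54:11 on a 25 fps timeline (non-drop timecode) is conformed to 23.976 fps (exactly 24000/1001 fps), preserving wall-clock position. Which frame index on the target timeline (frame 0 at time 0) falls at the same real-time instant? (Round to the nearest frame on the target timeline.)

frame 66041

Source frame index: (0×3600 + 45×60 + 54) × 25 + 11 = 68861.
Real time: 68861 / (25) = 68861/25 s.
Target frame: (68861/25) × (24000/1001) = 5085120/77 ≈ 66040.519 → 66041.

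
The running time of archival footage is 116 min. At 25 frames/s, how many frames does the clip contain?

174000 frames

116 min = 6960 s.
Frames = 6960 × 25 = 174000.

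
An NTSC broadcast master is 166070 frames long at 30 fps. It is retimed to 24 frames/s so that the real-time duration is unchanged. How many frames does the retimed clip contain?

Target frames = source frames × (target rate / source rate) = 166070 × (24)/(30) = 166070 × 4/5 = 132856.

132856 frames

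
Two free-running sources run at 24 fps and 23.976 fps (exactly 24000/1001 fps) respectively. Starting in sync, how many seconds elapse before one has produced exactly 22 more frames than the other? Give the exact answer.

11011/12 seconds

The gap grows by |24000/1001 − 24| = 24/1001 frames per second.
Time for a 22-frame gap: 22 ÷ (24/1001) = 11011/12 s.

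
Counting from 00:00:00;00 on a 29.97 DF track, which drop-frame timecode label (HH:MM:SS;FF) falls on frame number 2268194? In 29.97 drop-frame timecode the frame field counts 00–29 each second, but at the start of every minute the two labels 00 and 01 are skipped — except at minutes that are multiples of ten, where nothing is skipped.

Ten DF minutes hold 17982 frames, so frame 2268194 lies in block 126 (frames 2265732–2283713) with 2462 frames into that block.
The block's first minute is 1800 frames and the rest 1798 each; 2462 frames reaches minute 1, so 126 × 18 + 1 × 2 = 2270 labels have been skipped so far.
Adding those back, label number 2268194 + 2270 = 2270464 at 30 labels/s is 75682 s + 4 f = 21 h 1 min 22 s frame 4, i.e. 21:01:22;04.

21:01:22;04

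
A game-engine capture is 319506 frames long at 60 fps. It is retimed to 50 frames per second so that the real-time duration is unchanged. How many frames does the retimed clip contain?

Target frames = source frames × (target rate / source rate) = 319506 × (50)/(60) = 319506 × 5/6 = 266255.

266255 frames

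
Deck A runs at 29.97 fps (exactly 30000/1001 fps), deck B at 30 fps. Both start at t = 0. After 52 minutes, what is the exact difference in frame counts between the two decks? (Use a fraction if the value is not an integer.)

52 min = 3120 s.
A emits 30000/1001 × 3120 = 7200000/77 frames; B emits 30 × 3120 = 93600.
Difference = 7200/77 frames (≈ 93.5065); B is ahead of A.

7200/77 frames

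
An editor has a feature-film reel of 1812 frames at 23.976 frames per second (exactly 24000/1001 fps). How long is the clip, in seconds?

Running time = 1812 / (24000/1001) = 75.5755 s.

75.5755 seconds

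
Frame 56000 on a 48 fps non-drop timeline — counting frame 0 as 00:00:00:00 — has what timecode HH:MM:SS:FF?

56000 ÷ 48 = 1166 full seconds, remainder 32 frames.
1166 s = 0 h 19 min 26 s.
Timecode: 00:19:26:32.

00:19:26:32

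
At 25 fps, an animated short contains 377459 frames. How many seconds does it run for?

15098.36 seconds

Running time = 377459 / (25) = 15098.36 s.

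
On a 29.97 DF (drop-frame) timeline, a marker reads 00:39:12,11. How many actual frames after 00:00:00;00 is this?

70499

Complete 10-minute blocks: 3, each 17982 frames → 53946.
Remaining 9 whole minutes in the current block: 1800 + 8 × 1798 = 16184 frames.
Within the current minute: 12 × 30 + 11 − 2 = 369 (labels ;00/;01 skipped at this minute). Total = 53946 + 16184 + 369 = 70499.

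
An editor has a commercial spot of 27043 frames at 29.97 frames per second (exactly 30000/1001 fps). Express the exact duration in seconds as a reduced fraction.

27070043/30000 seconds

Running time = 27043 ÷ (30000/1001) = 27043 × 1001/30000 = 27070043/30000 s.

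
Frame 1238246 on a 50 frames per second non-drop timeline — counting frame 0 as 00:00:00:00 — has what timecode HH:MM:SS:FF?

06:52:44:46

1238246 ÷ 50 = 24764 full seconds, remainder 46 frames.
24764 s = 6 h 52 min 44 s.
Timecode: 06:52:44:46.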